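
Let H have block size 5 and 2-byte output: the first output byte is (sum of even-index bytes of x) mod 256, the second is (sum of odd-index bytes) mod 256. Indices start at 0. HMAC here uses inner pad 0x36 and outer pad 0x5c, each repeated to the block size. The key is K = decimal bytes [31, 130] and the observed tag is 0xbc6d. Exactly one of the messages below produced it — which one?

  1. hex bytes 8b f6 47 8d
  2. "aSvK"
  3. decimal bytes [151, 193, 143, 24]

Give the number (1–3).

Key decimal bytes [31, 130] = 1f 82 is 2 bytes ≤ B = 5; zero-pad to 5 bytes: K' = 1f 82 00 00 00.
K' ⊕ ipad = 29 b4 36 36 36; K' ⊕ opad = 43 de 5c 5c 5c.
m1: inner = H(29 b4 36 36 36 8b f6 47 8d) = 18 bc; tag = H(43 de 5c 5c 5c 18 bc) = b752
m2: inner = H(29 b4 36 36 36 61 53 76 4b) = 33 c1; tag = H(43 de 5c 5c 5c 33 c1) = bc6d ← matches
m3: inner = H(29 b4 36 36 36 97 c1 8f 18) = 6e 10; tag = H(43 de 5c 5c 5c 6e 10) = 0ba8

2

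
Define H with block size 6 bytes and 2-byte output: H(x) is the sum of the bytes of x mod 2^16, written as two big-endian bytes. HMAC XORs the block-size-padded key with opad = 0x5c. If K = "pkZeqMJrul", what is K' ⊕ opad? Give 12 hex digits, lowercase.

5fa95c5c5c5c

Key "pkZeqMJrul" = 70 6b 5a 65 71 4d 4a 72 75 6c is 10 bytes > B = 6, so hash it first: H(key) = 03 f5, then zero-pad to 6 bytes: K' = 03 f5 00 00 00 00.
XOR each byte with 0x5c: 03⊕5c=5f, f5⊕5c=a9, 00⊕5c=5c, 00⊕5c=5c, 00⊕5c=5c, 00⊕5c=5c.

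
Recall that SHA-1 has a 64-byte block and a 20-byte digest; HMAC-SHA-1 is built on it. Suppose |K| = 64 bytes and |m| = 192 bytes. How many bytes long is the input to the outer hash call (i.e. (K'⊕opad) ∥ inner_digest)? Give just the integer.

84

Key is 64 ≤ 64 bytes, zero-padded: |K'| = 64.
Outer input = (K'⊕opad) ∥ H(inner) → 64 + 20 = 84 bytes.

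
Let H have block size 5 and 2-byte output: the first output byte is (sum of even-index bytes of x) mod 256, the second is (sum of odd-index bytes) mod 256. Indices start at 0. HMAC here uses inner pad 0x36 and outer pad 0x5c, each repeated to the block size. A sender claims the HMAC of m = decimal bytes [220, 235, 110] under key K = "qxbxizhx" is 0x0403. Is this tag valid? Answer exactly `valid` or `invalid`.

valid

Key "qxbxizhx" = 71 78 62 78 69 7a 68 78 is 8 bytes > B = 5, so hash it first: H(key) = a4 e2, then zero-pad to 5 bytes: K' = a4 e2 00 00 00.
K' ⊕ ipad = 92 d4 36 36 36; K' ⊕ opad = f8 be 5c 5c 5c.
Inner hash: even-index sum = 489 mod 256 = 233; odd-index sum = 596 mod 256 = 84 → e9 54.
Outer hash (recomputed tag): even-index sum = 516 mod 256 = 4; odd-index sum = 515 mod 256 = 3 → 04 03.
Recomputed tag = 0403; claimed = 0403 → match.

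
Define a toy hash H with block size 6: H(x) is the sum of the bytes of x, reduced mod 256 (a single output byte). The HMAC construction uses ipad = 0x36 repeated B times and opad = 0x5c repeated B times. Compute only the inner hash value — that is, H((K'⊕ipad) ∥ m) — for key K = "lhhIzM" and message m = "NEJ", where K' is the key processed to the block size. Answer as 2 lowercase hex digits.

Key "lhhIzM" = 6c 68 68 49 7a 4d is exactly B = 6 bytes: K' = 6c 68 68 49 7a 4d.
K' ⊕ ipad = 5a 5e 5e 7f 4c 7b.
Inner input = 5a 5e 5e 7f 4c 7b ∥ 4e 45 4a.
Inner hash: sum = 90+94+94+127+76+123+78+69+74 = 825; mod 256 = 57 → 39.

39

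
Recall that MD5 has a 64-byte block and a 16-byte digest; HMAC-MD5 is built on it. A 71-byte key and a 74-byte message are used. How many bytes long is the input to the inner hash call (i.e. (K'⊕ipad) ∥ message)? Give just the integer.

Key is 71 > 64 bytes, so it is hashed to 16 bytes then zero-padded to 64: |K'| = 64.
Inner input = (K'⊕ipad) ∥ m → 64 + 74 = 138 bytes.

138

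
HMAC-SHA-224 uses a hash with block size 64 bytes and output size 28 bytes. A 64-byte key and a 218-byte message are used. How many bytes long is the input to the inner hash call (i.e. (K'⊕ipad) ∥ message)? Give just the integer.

Key is 64 ≤ 64 bytes, zero-padded: |K'| = 64.
Inner input = (K'⊕ipad) ∥ m → 64 + 218 = 282 bytes.

282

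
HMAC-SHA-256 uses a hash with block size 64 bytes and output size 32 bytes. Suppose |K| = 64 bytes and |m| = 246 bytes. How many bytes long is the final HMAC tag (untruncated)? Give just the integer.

The tag is one SHA-256 digest: 32 bytes.

32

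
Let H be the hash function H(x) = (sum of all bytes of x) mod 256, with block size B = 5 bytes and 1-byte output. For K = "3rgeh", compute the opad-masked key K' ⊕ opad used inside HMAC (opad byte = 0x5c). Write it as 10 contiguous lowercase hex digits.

6f2e3b3934

Key "3rgeh" = 33 72 67 65 68 is exactly B = 5 bytes: K' = 33 72 67 65 68.
XOR each byte with 0x5c: 33⊕5c=6f, 72⊕5c=2e, 67⊕5c=3b, 65⊕5c=39, 68⊕5c=34.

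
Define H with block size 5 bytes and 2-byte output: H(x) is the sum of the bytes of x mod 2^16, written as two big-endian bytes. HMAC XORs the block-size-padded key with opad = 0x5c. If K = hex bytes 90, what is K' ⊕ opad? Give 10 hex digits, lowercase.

cc5c5c5c5c

Key hex bytes 90 is 1 byte ≤ B = 5; zero-pad to 5 bytes: K' = 90 00 00 00 00.
XOR each byte with 0x5c: 90⊕5c=cc, 00⊕5c=5c, 00⊕5c=5c, 00⊕5c=5c, 00⊕5c=5c.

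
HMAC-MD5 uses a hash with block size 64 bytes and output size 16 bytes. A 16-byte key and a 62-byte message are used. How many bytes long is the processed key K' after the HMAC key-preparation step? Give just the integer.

64

Key is 16 ≤ 64 bytes, zero-padded: |K'| = 64.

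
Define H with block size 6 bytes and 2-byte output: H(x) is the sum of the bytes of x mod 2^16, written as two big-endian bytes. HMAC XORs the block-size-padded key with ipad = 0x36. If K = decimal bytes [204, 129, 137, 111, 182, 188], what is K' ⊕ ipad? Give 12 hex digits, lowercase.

Key decimal bytes [204, 129, 137, 111, 182, 188] = cc 81 89 6f b6 bc is exactly B = 6 bytes: K' = cc 81 89 6f b6 bc.
XOR each byte with 0x36: cc⊕36=fa, 81⊕36=b7, 89⊕36=bf, 6f⊕36=59, b6⊕36=80, bc⊕36=8a.

fab7bf59808a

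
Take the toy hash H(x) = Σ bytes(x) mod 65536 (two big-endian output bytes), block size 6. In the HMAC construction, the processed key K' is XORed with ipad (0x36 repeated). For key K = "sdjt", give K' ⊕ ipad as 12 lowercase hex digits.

Key "sdjt" = 73 64 6a 74 is 4 bytes ≤ B = 6; zero-pad to 6 bytes: K' = 73 64 6a 74 00 00.
XOR each byte with 0x36: 73⊕36=45, 64⊕36=52, 6a⊕36=5c, 74⊕36=42, 00⊕36=36, 00⊕36=36.

45525c423636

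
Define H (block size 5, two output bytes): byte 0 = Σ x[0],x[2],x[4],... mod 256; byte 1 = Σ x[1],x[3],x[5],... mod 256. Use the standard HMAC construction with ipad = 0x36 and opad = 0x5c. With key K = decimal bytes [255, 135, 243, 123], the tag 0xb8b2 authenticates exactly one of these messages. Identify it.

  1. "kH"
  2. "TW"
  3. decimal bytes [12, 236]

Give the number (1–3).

Key decimal bytes [255, 135, 243, 123] = ff 87 f3 7b is 4 bytes ≤ B = 5; zero-pad to 5 bytes: K' = ff 87 f3 7b 00.
K' ⊕ ipad = c9 b1 c5 4d 36; K' ⊕ opad = a3 db af 27 5c.
m1: inner = H(c9 b1 c5 4d 36 6b 48) = 0c 69; tag = H(a3 db af 27 5c 0c 69) = 170e
m2: inner = H(c9 b1 c5 4d 36 54 57) = 1b 52; tag = H(a3 db af 27 5c 1b 52) = 001d
m3: inner = H(c9 b1 c5 4d 36 0c ec) = b0 0a; tag = H(a3 db af 27 5c b0 0a) = b8b2 ← matches

3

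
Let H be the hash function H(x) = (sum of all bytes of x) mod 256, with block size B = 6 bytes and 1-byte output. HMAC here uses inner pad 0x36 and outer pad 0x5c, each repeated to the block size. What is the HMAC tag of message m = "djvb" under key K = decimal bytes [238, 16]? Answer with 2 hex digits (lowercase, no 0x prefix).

Key decimal bytes [238, 16] = ee 10 is 2 bytes ≤ B = 6; zero-pad to 6 bytes: K' = ee 10 00 00 00 00.
K' ⊕ ipad = d8 26 36 36 36 36.  K' ⊕ opad = b2 4c 5c 5c 5c 5c.
Inner input = (K'⊕ipad) ∥ m = d8 26 36 36 36 36 ∥ 64 6a 76 62.
Inner hash: sum = 216+38+54+54+54+54+100+106+118+98 = 892; mod 256 = 124 → 7c.
Outer input = (K'⊕opad) ∥ inner = b2 4c 5c 5c 5c 5c ∥ 7c.
Outer hash (tag): sum = 178+76+92+92+92+92+124 = 746; mod 256 = 234 → ea.

ea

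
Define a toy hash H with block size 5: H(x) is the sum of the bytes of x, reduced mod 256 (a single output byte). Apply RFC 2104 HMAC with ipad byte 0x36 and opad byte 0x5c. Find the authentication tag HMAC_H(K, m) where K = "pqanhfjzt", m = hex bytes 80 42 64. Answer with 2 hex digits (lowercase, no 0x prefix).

Key "pqanhfjzt" = 70 71 61 6e 68 66 6a 7a 74 is 9 bytes > B = 5, so hash it first: H(key) = d6, then zero-pad to 5 bytes: K' = d6 00 00 00 00.
K' ⊕ ipad = e0 36 36 36 36.  K' ⊕ opad = 8a 5c 5c 5c 5c.
Inner input = (K'⊕ipad) ∥ m = e0 36 36 36 36 ∥ 80 42 64.
Inner hash: sum = 224+54+54+54+54+128+66+100 = 734; mod 256 = 222 → de.
Outer input = (K'⊕opad) ∥ inner = 8a 5c 5c 5c 5c ∥ de.
Outer hash (tag): sum = 138+92+92+92+92+222 = 728; mod 256 = 216 → d8.

d8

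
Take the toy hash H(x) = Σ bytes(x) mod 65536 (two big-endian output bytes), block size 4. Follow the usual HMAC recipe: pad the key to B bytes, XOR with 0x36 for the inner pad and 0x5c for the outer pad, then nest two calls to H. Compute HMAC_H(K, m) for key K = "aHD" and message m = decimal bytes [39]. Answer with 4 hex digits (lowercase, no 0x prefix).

Key "aHD" = 61 48 44 is 3 bytes ≤ B = 4; zero-pad to 4 bytes: K' = 61 48 44 00.
K' ⊕ ipad = 57 7e 72 36.  K' ⊕ opad = 3d 14 18 5c.
Inner input = (K'⊕ipad) ∥ m = 57 7e 72 36 ∥ 27.
Inner hash: sum = 87+126+114+54+39 = 420 → 01 a4.
Outer input = (K'⊕opad) ∥ inner = 3d 14 18 5c ∥ 01 a4.
Outer hash (tag): sum = 61+20+24+92+1+164 = 362 → 01 6a.

016a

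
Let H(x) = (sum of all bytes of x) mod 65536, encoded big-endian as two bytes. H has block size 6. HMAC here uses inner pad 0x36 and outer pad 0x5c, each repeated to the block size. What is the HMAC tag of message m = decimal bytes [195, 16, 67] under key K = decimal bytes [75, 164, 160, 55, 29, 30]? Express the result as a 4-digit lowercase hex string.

030b

Key decimal bytes [75, 164, 160, 55, 29, 30] = 4b a4 a0 37 1d 1e is exactly B = 6 bytes: K' = 4b a4 a0 37 1d 1e.
K' ⊕ ipad = 7d 92 96 01 2b 28.  K' ⊕ opad = 17 f8 fc 6b 41 42.
Inner input = (K'⊕ipad) ∥ m = 7d 92 96 01 2b 28 ∥ c3 10 43.
Inner hash: sum = 125+146+150+1+43+40+195+16+67 = 783 → 03 0f.
Outer input = (K'⊕opad) ∥ inner = 17 f8 fc 6b 41 42 ∥ 03 0f.
Outer hash (tag): sum = 23+248+252+107+65+66+3+15 = 779 → 03 0b.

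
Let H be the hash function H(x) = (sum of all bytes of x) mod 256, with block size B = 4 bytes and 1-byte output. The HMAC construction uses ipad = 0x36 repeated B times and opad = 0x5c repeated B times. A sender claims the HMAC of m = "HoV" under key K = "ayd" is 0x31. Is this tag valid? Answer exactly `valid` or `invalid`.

Key "ayd" = 61 79 64 is 3 bytes ≤ B = 4; zero-pad to 4 bytes: K' = 61 79 64 00.
K' ⊕ ipad = 57 4f 52 36; K' ⊕ opad = 3d 25 38 5c.
Inner hash: sum = 87+79+82+54+72+111+86 = 571; mod 256 = 59 → 3b.
Outer hash (recomputed tag): sum = 61+37+56+92+59 = 305; mod 256 = 49 → 31.
Recomputed tag = 31; claimed = 31 → match.

valid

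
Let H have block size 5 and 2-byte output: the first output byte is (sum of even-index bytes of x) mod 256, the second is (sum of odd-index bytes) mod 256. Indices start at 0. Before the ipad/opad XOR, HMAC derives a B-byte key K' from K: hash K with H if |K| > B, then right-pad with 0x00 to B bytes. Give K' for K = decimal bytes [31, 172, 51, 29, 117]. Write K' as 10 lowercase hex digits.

1fac331d75

Key decimal bytes [31, 172, 51, 29, 117] = 1f ac 33 1d 75 is exactly B = 5 bytes: K' = 1f ac 33 1d 75.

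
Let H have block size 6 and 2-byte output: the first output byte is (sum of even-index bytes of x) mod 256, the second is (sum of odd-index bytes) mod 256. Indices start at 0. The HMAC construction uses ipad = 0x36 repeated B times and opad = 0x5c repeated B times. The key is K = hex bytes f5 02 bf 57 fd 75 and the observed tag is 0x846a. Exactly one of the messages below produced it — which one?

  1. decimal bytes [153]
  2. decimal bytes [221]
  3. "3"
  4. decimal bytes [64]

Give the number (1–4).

4

Key hex bytes f5 02 bf 57 fd 75 is exactly B = 6 bytes: K' = f5 02 bf 57 fd 75.
K' ⊕ ipad = c3 34 89 61 cb 43; K' ⊕ opad = a9 5e e3 0b a1 29.
m1: inner = H(c3 34 89 61 cb 43 99) = b0 d8; tag = H(a9 5e e3 0b a1 29 b0 d8) = dd6a
m2: inner = H(c3 34 89 61 cb 43 dd) = f4 d8; tag = H(a9 5e e3 0b a1 29 f4 d8) = 216a
m3: inner = H(c3 34 89 61 cb 43 33) = 4a d8; tag = H(a9 5e e3 0b a1 29 4a d8) = 776a
m4: inner = H(c3 34 89 61 cb 43 40) = 57 d8; tag = H(a9 5e e3 0b a1 29 57 d8) = 846a ← matches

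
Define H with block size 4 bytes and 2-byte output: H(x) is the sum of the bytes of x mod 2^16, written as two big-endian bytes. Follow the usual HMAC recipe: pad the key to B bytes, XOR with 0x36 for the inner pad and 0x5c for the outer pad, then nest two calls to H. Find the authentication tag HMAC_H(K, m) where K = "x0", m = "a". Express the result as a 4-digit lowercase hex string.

Key "x0" = 78 30 is 2 bytes ≤ B = 4; zero-pad to 4 bytes: K' = 78 30 00 00.
K' ⊕ ipad = 4e 06 36 36.  K' ⊕ opad = 24 6c 5c 5c.
Inner input = (K'⊕ipad) ∥ m = 4e 06 36 36 ∥ 61.
Inner hash: sum = 78+6+54+54+97 = 289 → 01 21.
Outer input = (K'⊕opad) ∥ inner = 24 6c 5c 5c ∥ 01 21.
Outer hash (tag): sum = 36+108+92+92+1+33 = 362 → 01 6a.

016a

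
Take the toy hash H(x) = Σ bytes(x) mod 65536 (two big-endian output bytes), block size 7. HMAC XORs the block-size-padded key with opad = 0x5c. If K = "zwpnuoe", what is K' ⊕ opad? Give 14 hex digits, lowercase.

262b2c32293339

Key "zwpnuoe" = 7a 77 70 6e 75 6f 65 is exactly B = 7 bytes: K' = 7a 77 70 6e 75 6f 65.
XOR each byte with 0x5c: 7a⊕5c=26, 77⊕5c=2b, 70⊕5c=2c, 6e⊕5c=32, 75⊕5c=29, 6f⊕5c=33, 65⊕5c=39.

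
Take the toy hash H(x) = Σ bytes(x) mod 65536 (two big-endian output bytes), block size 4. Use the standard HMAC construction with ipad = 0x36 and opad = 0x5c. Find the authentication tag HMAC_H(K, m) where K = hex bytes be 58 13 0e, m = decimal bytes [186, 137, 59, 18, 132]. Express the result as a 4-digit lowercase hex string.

Key hex bytes be 58 13 0e is exactly B = 4 bytes: K' = be 58 13 0e.
K' ⊕ ipad = 88 6e 25 38.  K' ⊕ opad = e2 04 4f 52.
Inner input = (K'⊕ipad) ∥ m = 88 6e 25 38 ∥ ba 89 3b 12 84.
Inner hash: sum = 136+110+37+56+186+137+59+18+132 = 871 → 03 67.
Outer input = (K'⊕opad) ∥ inner = e2 04 4f 52 ∥ 03 67.
Outer hash (tag): sum = 226+4+79+82+3+103 = 497 → 01 f1.

01f1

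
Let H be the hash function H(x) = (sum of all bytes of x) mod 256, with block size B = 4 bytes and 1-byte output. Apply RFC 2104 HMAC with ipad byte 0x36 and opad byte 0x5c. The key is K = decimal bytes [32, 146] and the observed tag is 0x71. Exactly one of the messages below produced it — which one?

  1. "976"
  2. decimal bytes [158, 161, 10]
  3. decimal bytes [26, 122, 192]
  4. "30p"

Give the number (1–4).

2

Key decimal bytes [32, 146] = 20 92 is 2 bytes ≤ B = 4; zero-pad to 4 bytes: K' = 20 92 00 00.
K' ⊕ ipad = 16 a4 36 36; K' ⊕ opad = 7c ce 5c 5c.
m1: inner = H(16 a4 36 36 39 37 36) = cc; tag = H(7c ce 5c 5c cc) = ce
m2: inner = H(16 a4 36 36 9e a1 0a) = 6f; tag = H(7c ce 5c 5c 6f) = 71 ← matches
m3: inner = H(16 a4 36 36 1a 7a c0) = 7a; tag = H(7c ce 5c 5c 7a) = 7c
m4: inner = H(16 a4 36 36 33 30 70) = f9; tag = H(7c ce 5c 5c f9) = fb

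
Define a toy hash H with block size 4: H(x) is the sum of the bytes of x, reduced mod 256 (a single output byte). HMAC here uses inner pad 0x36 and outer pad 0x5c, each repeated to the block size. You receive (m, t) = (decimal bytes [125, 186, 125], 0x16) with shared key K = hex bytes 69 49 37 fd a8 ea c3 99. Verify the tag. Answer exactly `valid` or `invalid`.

invalid

Key hex bytes 69 49 37 fd a8 ea c3 99 is 8 bytes > B = 4, so hash it first: H(key) = d4, then zero-pad to 4 bytes: K' = d4 00 00 00.
K' ⊕ ipad = e2 36 36 36; K' ⊕ opad = 88 5c 5c 5c.
Inner hash: sum = 226+54+54+54+125+186+125 = 824; mod 256 = 56 → 38.
Outer hash (recomputed tag): sum = 136+92+92+92+56 = 468; mod 256 = 212 → d4.
Recomputed tag = d4; claimed = 16 → mismatch.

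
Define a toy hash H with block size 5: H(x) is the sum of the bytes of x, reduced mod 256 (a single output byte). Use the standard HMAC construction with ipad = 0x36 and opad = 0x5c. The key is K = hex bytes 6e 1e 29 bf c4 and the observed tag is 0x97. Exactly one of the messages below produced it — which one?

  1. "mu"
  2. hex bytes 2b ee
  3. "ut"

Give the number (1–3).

Key hex bytes 6e 1e 29 bf c4 is exactly B = 5 bytes: K' = 6e 1e 29 bf c4.
K' ⊕ ipad = 58 28 1f 89 f2; K' ⊕ opad = 32 42 75 e3 98.
m1: inner = H(58 28 1f 89 f2 6d 75) = fc; tag = H(32 42 75 e3 98 fc) = 60
m2: inner = H(58 28 1f 89 f2 2b ee) = 33; tag = H(32 42 75 e3 98 33) = 97 ← matches
m3: inner = H(58 28 1f 89 f2 75 74) = 03; tag = H(32 42 75 e3 98 03) = 67

2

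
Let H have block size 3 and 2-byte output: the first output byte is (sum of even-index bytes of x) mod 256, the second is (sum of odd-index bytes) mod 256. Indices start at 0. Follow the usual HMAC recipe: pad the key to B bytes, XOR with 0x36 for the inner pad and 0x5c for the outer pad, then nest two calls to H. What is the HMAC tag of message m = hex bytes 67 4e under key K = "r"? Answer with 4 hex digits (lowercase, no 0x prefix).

Key "r" = 72 is 1 byte ≤ B = 3; zero-pad to 3 bytes: K' = 72 00 00.
K' ⊕ ipad = 44 36 36.  K' ⊕ opad = 2e 5c 5c.
Inner input = (K'⊕ipad) ∥ m = 44 36 36 ∥ 67 4e.
Inner hash: even-index sum = 200 mod 256 = 200; odd-index sum = 157 mod 256 = 157 → c8 9d.
Outer input = (K'⊕opad) ∥ inner = 2e 5c 5c ∥ c8 9d.
Outer hash (tag): even-index sum = 295 mod 256 = 39; odd-index sum = 292 mod 256 = 36 → 27 24.

2724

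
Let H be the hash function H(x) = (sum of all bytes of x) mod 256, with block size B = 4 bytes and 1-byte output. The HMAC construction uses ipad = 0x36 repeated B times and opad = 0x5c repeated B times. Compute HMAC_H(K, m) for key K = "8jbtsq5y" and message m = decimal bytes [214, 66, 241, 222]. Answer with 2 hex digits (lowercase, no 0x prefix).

Key "8jbtsq5y" = 38 6a 62 74 73 71 35 79 is 8 bytes > B = 4, so hash it first: H(key) = 0a, then zero-pad to 4 bytes: K' = 0a 00 00 00.
K' ⊕ ipad = 3c 36 36 36.  K' ⊕ opad = 56 5c 5c 5c.
Inner input = (K'⊕ipad) ∥ m = 3c 36 36 36 ∥ d6 42 f1 de.
Inner hash: sum = 60+54+54+54+214+66+241+222 = 965; mod 256 = 197 → c5.
Outer input = (K'⊕opad) ∥ inner = 56 5c 5c 5c ∥ c5.
Outer hash (tag): sum = 86+92+92+92+197 = 559; mod 256 = 47 → 2f.

2f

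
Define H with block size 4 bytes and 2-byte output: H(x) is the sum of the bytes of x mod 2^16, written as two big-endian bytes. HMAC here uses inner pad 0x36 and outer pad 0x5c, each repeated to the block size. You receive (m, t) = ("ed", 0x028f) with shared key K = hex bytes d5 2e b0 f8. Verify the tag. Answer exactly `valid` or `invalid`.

invalid

Key hex bytes d5 2e b0 f8 is exactly B = 4 bytes: K' = d5 2e b0 f8.
K' ⊕ ipad = e3 18 86 ce; K' ⊕ opad = 89 72 ec a4.
Inner hash: sum = 227+24+134+206+101+100 = 792 → 03 18.
Outer hash (recomputed tag): sum = 137+114+236+164+3+24 = 678 → 02 a6.
Recomputed tag = 02a6; claimed = 028f → mismatch.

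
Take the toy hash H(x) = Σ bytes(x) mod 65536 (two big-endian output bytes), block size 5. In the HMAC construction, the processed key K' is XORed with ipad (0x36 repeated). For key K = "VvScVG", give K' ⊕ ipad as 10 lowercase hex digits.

Key "VvScVG" = 56 76 53 63 56 47 is 6 bytes > B = 5, so hash it first: H(key) = 02 1f, then zero-pad to 5 bytes: K' = 02 1f 00 00 00.
XOR each byte with 0x36: 02⊕36=34, 1f⊕36=29, 00⊕36=36, 00⊕36=36, 00⊕36=36.

3429363636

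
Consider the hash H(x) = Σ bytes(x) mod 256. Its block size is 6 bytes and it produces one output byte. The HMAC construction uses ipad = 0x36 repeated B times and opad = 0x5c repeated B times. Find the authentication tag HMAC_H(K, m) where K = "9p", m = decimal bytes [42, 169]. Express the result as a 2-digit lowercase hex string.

01

Key "9p" = 39 70 is 2 bytes ≤ B = 6; zero-pad to 6 bytes: K' = 39 70 00 00 00 00.
K' ⊕ ipad = 0f 46 36 36 36 36.  K' ⊕ opad = 65 2c 5c 5c 5c 5c.
Inner input = (K'⊕ipad) ∥ m = 0f 46 36 36 36 36 ∥ 2a a9.
Inner hash: sum = 15+70+54+54+54+54+42+169 = 512; mod 256 = 0 → 00.
Outer input = (K'⊕opad) ∥ inner = 65 2c 5c 5c 5c 5c ∥ 00.
Outer hash (tag): sum = 101+44+92+92+92+92+0 = 513; mod 256 = 1 → 01.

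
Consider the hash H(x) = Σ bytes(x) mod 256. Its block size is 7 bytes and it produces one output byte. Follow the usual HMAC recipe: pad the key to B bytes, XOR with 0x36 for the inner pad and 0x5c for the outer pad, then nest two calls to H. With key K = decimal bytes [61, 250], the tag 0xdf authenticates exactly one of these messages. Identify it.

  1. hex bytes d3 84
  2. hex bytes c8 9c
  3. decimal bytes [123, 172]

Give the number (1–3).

Key decimal bytes [61, 250] = 3d fa is 2 bytes ≤ B = 7; zero-pad to 7 bytes: K' = 3d fa 00 00 00 00 00.
K' ⊕ ipad = 0b cc 36 36 36 36 36; K' ⊕ opad = 61 a6 5c 5c 5c 5c 5c.
m1: inner = H(0b cc 36 36 36 36 36 d3 84) = 3c; tag = H(61 a6 5c 5c 5c 5c 5c 3c) = 0f
m2: inner = H(0b cc 36 36 36 36 36 c8 9c) = 49; tag = H(61 a6 5c 5c 5c 5c 5c 49) = 1c
m3: inner = H(0b cc 36 36 36 36 36 7b ac) = 0c; tag = H(61 a6 5c 5c 5c 5c 5c 0c) = df ← matches

3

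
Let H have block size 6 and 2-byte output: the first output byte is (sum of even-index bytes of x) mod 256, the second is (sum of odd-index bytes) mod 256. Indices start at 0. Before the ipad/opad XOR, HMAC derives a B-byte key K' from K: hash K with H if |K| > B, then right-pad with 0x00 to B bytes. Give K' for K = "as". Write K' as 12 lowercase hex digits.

617300000000

Key "as" = 61 73 is 2 bytes ≤ B = 6; zero-pad to 6 bytes: K' = 61 73 00 00 00 00.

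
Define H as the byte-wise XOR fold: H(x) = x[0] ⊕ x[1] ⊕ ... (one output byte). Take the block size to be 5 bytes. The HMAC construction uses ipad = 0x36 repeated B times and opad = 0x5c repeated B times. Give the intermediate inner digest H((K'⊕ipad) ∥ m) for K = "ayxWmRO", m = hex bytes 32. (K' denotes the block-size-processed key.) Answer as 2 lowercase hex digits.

43

Key "ayxWmRO" = 61 79 78 57 6d 52 4f is 7 bytes > B = 5, so hash it first: H(key) = 47, then zero-pad to 5 bytes: K' = 47 00 00 00 00.
K' ⊕ ipad = 71 36 36 36 36.
Inner input = 71 36 36 36 36 ∥ 32.
Inner hash: XOR 71⊕36⊕36⊕36⊕36⊕32 = 43.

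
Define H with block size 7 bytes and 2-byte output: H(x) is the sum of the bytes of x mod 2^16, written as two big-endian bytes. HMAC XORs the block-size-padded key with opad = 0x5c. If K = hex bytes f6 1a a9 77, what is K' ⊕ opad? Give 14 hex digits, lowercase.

aa46f52b5c5c5c

Key hex bytes f6 1a a9 77 is 4 bytes ≤ B = 7; zero-pad to 7 bytes: K' = f6 1a a9 77 00 00 00.
XOR each byte with 0x5c: f6⊕5c=aa, 1a⊕5c=46, a9⊕5c=f5, 77⊕5c=2b, 00⊕5c=5c, 00⊕5c=5c, 00⊕5c=5c.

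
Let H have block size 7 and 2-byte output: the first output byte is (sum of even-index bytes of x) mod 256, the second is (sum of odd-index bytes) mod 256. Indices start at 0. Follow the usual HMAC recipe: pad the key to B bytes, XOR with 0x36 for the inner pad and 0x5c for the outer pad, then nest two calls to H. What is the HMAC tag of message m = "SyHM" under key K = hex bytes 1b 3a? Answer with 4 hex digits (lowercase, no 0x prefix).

Key hex bytes 1b 3a is 2 bytes ≤ B = 7; zero-pad to 7 bytes: K' = 1b 3a 00 00 00 00 00.
K' ⊕ ipad = 2d 0c 36 36 36 36 36.  K' ⊕ opad = 47 66 5c 5c 5c 5c 5c.
Inner input = (K'⊕ipad) ∥ m = 2d 0c 36 36 36 36 36 ∥ 53 79 48 4d.
Inner hash: even-index sum = 405 mod 256 = 149; odd-index sum = 275 mod 256 = 19 → 95 13.
Outer input = (K'⊕opad) ∥ inner = 47 66 5c 5c 5c 5c 5c ∥ 95 13.
Outer hash (tag): even-index sum = 366 mod 256 = 110; odd-index sum = 435 mod 256 = 179 → 6e b3.

6eb3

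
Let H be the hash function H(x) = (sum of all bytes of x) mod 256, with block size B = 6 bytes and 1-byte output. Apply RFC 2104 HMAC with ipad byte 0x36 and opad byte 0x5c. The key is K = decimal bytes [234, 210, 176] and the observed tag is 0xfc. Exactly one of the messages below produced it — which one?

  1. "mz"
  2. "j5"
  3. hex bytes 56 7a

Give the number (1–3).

Key decimal bytes [234, 210, 176] = ea d2 b0 is 3 bytes ≤ B = 6; zero-pad to 6 bytes: K' = ea d2 b0 00 00 00.
K' ⊕ ipad = dc e4 86 36 36 36; K' ⊕ opad = b6 8e ec 5c 5c 5c.
m1: inner = H(dc e4 86 36 36 36 6d 7a) = cf; tag = H(b6 8e ec 5c 5c 5c cf) = 13
m2: inner = H(dc e4 86 36 36 36 6a 35) = 87; tag = H(b6 8e ec 5c 5c 5c 87) = cb
m3: inner = H(dc e4 86 36 36 36 56 7a) = b8; tag = H(b6 8e ec 5c 5c 5c b8) = fc ← matches

3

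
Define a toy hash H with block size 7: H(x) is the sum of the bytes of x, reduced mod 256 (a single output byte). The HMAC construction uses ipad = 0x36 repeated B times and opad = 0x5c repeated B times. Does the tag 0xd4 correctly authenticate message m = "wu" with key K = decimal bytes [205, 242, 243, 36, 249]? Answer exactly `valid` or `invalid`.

invalid

Key decimal bytes [205, 242, 243, 36, 249] = cd f2 f3 24 f9 is 5 bytes ≤ B = 7; zero-pad to 7 bytes: K' = cd f2 f3 24 f9 00 00.
K' ⊕ ipad = fb c4 c5 12 cf 36 36; K' ⊕ opad = 91 ae af 78 a5 5c 5c.
Inner hash: sum = 251+196+197+18+207+54+54+119+117 = 1213; mod 256 = 189 → bd.
Outer hash (recomputed tag): sum = 145+174+175+120+165+92+92+189 = 1152; mod 256 = 128 → 80.
Recomputed tag = 80; claimed = d4 → mismatch.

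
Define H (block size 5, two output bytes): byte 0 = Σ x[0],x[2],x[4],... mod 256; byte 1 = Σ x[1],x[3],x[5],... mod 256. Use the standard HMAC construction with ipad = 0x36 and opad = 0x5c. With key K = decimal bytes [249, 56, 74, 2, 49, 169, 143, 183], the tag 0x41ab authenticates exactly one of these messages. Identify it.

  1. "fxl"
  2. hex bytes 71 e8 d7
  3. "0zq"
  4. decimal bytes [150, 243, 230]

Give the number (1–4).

Key decimal bytes [249, 56, 74, 2, 49, 169, 143, 183] = f9 38 4a 02 31 a9 8f b7 is 8 bytes > B = 5, so hash it first: H(key) = 03 9a, then zero-pad to 5 bytes: K' = 03 9a 00 00 00.
K' ⊕ ipad = 35 ac 36 36 36; K' ⊕ opad = 5f c6 5c 5c 5c.
m1: inner = H(35 ac 36 36 36 66 78 6c) = 19 b4; tag = H(5f c6 5c 5c 5c 19 b4) = cb3b
m2: inner = H(35 ac 36 36 36 71 e8 d7) = 89 2a; tag = H(5f c6 5c 5c 5c 89 2a) = 41ab ← matches
m3: inner = H(35 ac 36 36 36 30 7a 71) = 1b 83; tag = H(5f c6 5c 5c 5c 1b 83) = 9a3d
m4: inner = H(35 ac 36 36 36 96 f3 e6) = 94 5e; tag = H(5f c6 5c 5c 5c 94 5e) = 75b6

2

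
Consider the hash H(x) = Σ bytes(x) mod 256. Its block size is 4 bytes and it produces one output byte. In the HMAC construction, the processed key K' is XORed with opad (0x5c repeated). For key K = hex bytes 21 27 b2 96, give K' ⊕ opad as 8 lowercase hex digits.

7d7beeca

Key hex bytes 21 27 b2 96 is exactly B = 4 bytes: K' = 21 27 b2 96.
XOR each byte with 0x5c: 21⊕5c=7d, 27⊕5c=7b, b2⊕5c=ee, 96⊕5c=ca.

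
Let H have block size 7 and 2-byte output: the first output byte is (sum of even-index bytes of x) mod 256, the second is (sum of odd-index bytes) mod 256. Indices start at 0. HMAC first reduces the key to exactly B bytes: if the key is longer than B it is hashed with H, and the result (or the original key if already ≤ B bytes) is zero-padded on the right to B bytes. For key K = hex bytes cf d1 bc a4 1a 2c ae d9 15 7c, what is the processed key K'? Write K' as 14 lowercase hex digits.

68f60000000000

|K| = 10 > B = 7, so first hash the key.
H(K): even-index sum = 616 mod 256 = 104; odd-index sum = 758 mod 256 = 246 → 68 f6.
Zero-pad H(K) = 68 f6 to 7 bytes: K' = 68 f6 00 00 00 00 00.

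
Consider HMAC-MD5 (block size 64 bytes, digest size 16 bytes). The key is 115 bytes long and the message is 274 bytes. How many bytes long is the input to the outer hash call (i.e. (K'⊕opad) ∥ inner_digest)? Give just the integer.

80

Key is 115 > 64 bytes, so it is hashed to 16 bytes then zero-padded to 64: |K'| = 64.
Outer input = (K'⊕opad) ∥ H(inner) → 64 + 16 = 80 bytes.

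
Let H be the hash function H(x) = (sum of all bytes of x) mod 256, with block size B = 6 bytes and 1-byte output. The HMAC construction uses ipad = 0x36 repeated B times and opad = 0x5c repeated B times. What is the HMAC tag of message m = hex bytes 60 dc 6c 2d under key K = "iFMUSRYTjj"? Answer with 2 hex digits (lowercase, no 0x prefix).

Key "iFMUSRYTjj" = 69 46 4d 55 53 52 59 54 6a 6a is 10 bytes > B = 6, so hash it first: H(key) = 77, then zero-pad to 6 bytes: K' = 77 00 00 00 00 00.
K' ⊕ ipad = 41 36 36 36 36 36.  K' ⊕ opad = 2b 5c 5c 5c 5c 5c.
Inner input = (K'⊕ipad) ∥ m = 41 36 36 36 36 36 ∥ 60 dc 6c 2d.
Inner hash: sum = 65+54+54+54+54+54+96+220+108+45 = 804; mod 256 = 36 → 24.
Outer input = (K'⊕opad) ∥ inner = 2b 5c 5c 5c 5c 5c ∥ 24.
Outer hash (tag): sum = 43+92+92+92+92+92+36 = 539; mod 256 = 27 → 1b.

1b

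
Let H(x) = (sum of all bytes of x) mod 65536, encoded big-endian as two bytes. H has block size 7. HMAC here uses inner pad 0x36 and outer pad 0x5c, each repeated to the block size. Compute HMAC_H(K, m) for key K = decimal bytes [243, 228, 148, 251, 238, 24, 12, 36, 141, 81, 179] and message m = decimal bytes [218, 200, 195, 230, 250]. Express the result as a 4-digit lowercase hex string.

033a

Key decimal bytes [243, 228, 148, 251, 238, 24, 12, 36, 141, 81, 179] = f3 e4 94 fb ee 18 0c 24 8d 51 b3 is 11 bytes > B = 7, so hash it first: H(key) = 06 2d, then zero-pad to 7 bytes: K' = 06 2d 00 00 00 00 00.
K' ⊕ ipad = 30 1b 36 36 36 36 36.  K' ⊕ opad = 5a 71 5c 5c 5c 5c 5c.
Inner input = (K'⊕ipad) ∥ m = 30 1b 36 36 36 36 36 ∥ da c8 c3 e6 fa.
Inner hash: sum = 48+27+54+54+54+54+54+218+200+195+230+250 = 1438 → 05 9e.
Outer input = (K'⊕opad) ∥ inner = 5a 71 5c 5c 5c 5c 5c ∥ 05 9e.
Outer hash (tag): sum = 90+113+92+92+92+92+92+5+158 = 826 → 03 3a.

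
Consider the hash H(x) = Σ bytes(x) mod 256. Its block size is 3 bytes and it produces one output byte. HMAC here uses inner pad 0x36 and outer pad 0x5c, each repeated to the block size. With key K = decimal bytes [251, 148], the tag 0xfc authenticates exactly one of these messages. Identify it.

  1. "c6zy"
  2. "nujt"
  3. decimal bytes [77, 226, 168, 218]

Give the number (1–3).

Key decimal bytes [251, 148] = fb 94 is 2 bytes ≤ B = 3; zero-pad to 3 bytes: K' = fb 94 00.
K' ⊕ ipad = cd a2 36; K' ⊕ opad = a7 c8 5c.
m1: inner = H(cd a2 36 63 36 7a 79) = 31; tag = H(a7 c8 5c 31) = fc ← matches
m2: inner = H(cd a2 36 6e 75 6a 74) = 66; tag = H(a7 c8 5c 66) = 31
m3: inner = H(cd a2 36 4d e2 a8 da) = 56; tag = H(a7 c8 5c 56) = 21

1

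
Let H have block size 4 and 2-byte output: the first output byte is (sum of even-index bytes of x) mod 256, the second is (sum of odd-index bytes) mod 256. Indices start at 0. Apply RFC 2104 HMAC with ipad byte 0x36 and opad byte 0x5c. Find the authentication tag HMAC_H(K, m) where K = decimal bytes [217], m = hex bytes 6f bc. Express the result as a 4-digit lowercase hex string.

Key decimal bytes [217] = d9 is 1 byte ≤ B = 4; zero-pad to 4 bytes: K' = d9 00 00 00.
K' ⊕ ipad = ef 36 36 36.  K' ⊕ opad = 85 5c 5c 5c.
Inner input = (K'⊕ipad) ∥ m = ef 36 36 36 ∥ 6f bc.
Inner hash: even-index sum = 404 mod 256 = 148; odd-index sum = 296 mod 256 = 40 → 94 28.
Outer input = (K'⊕opad) ∥ inner = 85 5c 5c 5c ∥ 94 28.
Outer hash (tag): even-index sum = 373 mod 256 = 117; odd-index sum = 224 mod 256 = 224 → 75 e0.

75e0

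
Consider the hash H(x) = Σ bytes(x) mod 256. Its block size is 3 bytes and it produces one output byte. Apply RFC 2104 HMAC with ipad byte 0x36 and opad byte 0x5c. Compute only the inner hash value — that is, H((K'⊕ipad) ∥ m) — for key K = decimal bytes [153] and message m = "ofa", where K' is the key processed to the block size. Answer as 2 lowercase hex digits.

51

Key decimal bytes [153] = 99 is 1 byte ≤ B = 3; zero-pad to 3 bytes: K' = 99 00 00.
K' ⊕ ipad = af 36 36.
Inner input = af 36 36 ∥ 6f 66 61.
Inner hash: sum = 175+54+54+111+102+97 = 593; mod 256 = 81 → 51.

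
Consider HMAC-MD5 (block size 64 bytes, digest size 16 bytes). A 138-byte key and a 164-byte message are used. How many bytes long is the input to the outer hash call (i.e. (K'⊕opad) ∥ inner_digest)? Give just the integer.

Key is 138 > 64 bytes, so it is hashed to 16 bytes then zero-padded to 64: |K'| = 64.
Outer input = (K'⊕opad) ∥ H(inner) → 64 + 16 = 80 bytes.

80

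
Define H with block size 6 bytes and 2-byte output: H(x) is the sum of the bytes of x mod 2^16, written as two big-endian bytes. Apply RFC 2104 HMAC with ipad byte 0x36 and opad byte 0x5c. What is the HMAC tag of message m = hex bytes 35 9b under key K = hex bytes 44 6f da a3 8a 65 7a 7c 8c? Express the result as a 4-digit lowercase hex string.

Key hex bytes 44 6f da a3 8a 65 7a 7c 8c is 9 bytes > B = 6, so hash it first: H(key) = 04 a1, then zero-pad to 6 bytes: K' = 04 a1 00 00 00 00.
K' ⊕ ipad = 32 97 36 36 36 36.  K' ⊕ opad = 58 fd 5c 5c 5c 5c.
Inner input = (K'⊕ipad) ∥ m = 32 97 36 36 36 36 ∥ 35 9b.
Inner hash: sum = 50+151+54+54+54+54+53+155 = 625 → 02 71.
Outer input = (K'⊕opad) ∥ inner = 58 fd 5c 5c 5c 5c ∥ 02 71.
Outer hash (tag): sum = 88+253+92+92+92+92+2+113 = 824 → 03 38.

0338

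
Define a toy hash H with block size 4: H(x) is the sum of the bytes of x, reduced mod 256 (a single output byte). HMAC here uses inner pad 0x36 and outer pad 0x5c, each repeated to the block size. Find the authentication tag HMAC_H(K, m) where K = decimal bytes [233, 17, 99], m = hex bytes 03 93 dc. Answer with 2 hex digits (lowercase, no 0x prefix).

Key decimal bytes [233, 17, 99] = e9 11 63 is 3 bytes ≤ B = 4; zero-pad to 4 bytes: K' = e9 11 63 00.
K' ⊕ ipad = df 27 55 36.  K' ⊕ opad = b5 4d 3f 5c.
Inner input = (K'⊕ipad) ∥ m = df 27 55 36 ∥ 03 93 dc.
Inner hash: sum = 223+39+85+54+3+147+220 = 771; mod 256 = 3 → 03.
Outer input = (K'⊕opad) ∥ inner = b5 4d 3f 5c ∥ 03.
Outer hash (tag): sum = 181+77+63+92+3 = 416; mod 256 = 160 → a0.

a0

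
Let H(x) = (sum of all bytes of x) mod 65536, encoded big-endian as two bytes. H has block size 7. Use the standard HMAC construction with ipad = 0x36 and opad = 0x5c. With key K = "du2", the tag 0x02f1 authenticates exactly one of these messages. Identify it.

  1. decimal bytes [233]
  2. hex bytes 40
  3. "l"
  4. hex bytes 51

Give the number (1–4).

Key "du2" = 64 75 32 is 3 bytes ≤ B = 7; zero-pad to 7 bytes: K' = 64 75 32 00 00 00 00.
K' ⊕ ipad = 52 43 04 36 36 36 36; K' ⊕ opad = 38 29 6e 5c 5c 5c 5c.
m1: inner = H(52 43 04 36 36 36 36 e9) = 02 5a; tag = H(38 29 6e 5c 5c 5c 5c 02 5a) = 029b
m2: inner = H(52 43 04 36 36 36 36 40) = 01 b1; tag = H(38 29 6e 5c 5c 5c 5c 01 b1) = 02f1 ← matches
m3: inner = H(52 43 04 36 36 36 36 6c) = 01 dd; tag = H(38 29 6e 5c 5c 5c 5c 01 dd) = 031d
m4: inner = H(52 43 04 36 36 36 36 51) = 01 c2; tag = H(38 29 6e 5c 5c 5c 5c 01 c2) = 0302

2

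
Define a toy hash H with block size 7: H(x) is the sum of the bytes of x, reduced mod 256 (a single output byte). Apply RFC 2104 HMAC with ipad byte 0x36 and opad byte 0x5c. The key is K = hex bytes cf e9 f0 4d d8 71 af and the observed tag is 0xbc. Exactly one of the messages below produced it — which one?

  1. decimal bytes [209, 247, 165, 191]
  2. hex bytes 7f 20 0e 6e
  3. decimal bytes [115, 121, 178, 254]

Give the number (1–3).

Key hex bytes cf e9 f0 4d d8 71 af is exactly B = 7 bytes: K' = cf e9 f0 4d d8 71 af.
K' ⊕ ipad = f9 df c6 7b ee 47 99; K' ⊕ opad = 93 b5 ac 11 84 2d f3.
m1: inner = H(f9 df c6 7b ee 47 99 d1 f7 a5 bf) = 13; tag = H(93 b5 ac 11 84 2d f3 13) = bc ← matches
m2: inner = H(f9 df c6 7b ee 47 99 7f 20 0e 6e) = 02; tag = H(93 b5 ac 11 84 2d f3 02) = ab
m3: inner = H(f9 df c6 7b ee 47 99 73 79 b2 fe) = 83; tag = H(93 b5 ac 11 84 2d f3 83) = 2c

1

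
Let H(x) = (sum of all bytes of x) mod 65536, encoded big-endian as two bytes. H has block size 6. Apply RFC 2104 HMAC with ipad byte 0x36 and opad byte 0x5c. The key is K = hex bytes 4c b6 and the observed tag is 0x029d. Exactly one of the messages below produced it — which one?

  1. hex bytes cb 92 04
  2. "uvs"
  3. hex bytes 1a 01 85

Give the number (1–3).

Key hex bytes 4c b6 is 2 bytes ≤ B = 6; zero-pad to 6 bytes: K' = 4c b6 00 00 00 00.
K' ⊕ ipad = 7a 80 36 36 36 36; K' ⊕ opad = 10 ea 5c 5c 5c 5c.
m1: inner = H(7a 80 36 36 36 36 cb 92 04) = 03 33; tag = H(10 ea 5c 5c 5c 5c 03 33) = 02a0
m2: inner = H(7a 80 36 36 36 36 75 76 73) = 03 30; tag = H(10 ea 5c 5c 5c 5c 03 30) = 029d ← matches
m3: inner = H(7a 80 36 36 36 36 1a 01 85) = 02 72; tag = H(10 ea 5c 5c 5c 5c 02 72) = 02de

2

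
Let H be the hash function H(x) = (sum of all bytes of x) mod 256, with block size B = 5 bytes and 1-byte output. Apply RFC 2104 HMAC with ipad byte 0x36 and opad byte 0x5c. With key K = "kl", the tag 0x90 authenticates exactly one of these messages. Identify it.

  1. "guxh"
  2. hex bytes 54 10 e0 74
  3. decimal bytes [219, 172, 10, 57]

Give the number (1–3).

Key "kl" = 6b 6c is 2 bytes ≤ B = 5; zero-pad to 5 bytes: K' = 6b 6c 00 00 00.
K' ⊕ ipad = 5d 5a 36 36 36; K' ⊕ opad = 37 30 5c 5c 5c.
m1: inner = H(5d 5a 36 36 36 67 75 78 68) = 15; tag = H(37 30 5c 5c 5c 15) = 90 ← matches
m2: inner = H(5d 5a 36 36 36 54 10 e0 74) = 11; tag = H(37 30 5c 5c 5c 11) = 8c
m3: inner = H(5d 5a 36 36 36 db ac 0a 39) = 23; tag = H(37 30 5c 5c 5c 23) = 9e

1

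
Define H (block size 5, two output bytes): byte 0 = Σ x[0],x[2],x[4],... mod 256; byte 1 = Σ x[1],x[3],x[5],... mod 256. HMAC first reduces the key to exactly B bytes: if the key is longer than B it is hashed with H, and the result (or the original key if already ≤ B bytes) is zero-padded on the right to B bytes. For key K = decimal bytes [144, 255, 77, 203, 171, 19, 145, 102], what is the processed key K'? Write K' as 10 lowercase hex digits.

1943000000

|K| = 8 > B = 5, so first hash the key.
H(K): even-index sum = 537 mod 256 = 25; odd-index sum = 579 mod 256 = 67 → 19 43.
Zero-pad H(K) = 19 43 to 5 bytes: K' = 19 43 00 00 00.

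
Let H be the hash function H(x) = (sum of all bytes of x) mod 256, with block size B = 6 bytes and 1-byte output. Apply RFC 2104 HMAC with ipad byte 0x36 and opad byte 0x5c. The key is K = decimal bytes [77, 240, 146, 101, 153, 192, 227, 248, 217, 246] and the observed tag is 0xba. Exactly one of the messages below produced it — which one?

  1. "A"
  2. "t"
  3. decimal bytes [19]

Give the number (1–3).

Key decimal bytes [77, 240, 146, 101, 153, 192, 227, 248, 217, 246] = 4d f0 92 65 99 c0 e3 f8 d9 f6 is 10 bytes > B = 6, so hash it first: H(key) = 37, then zero-pad to 6 bytes: K' = 37 00 00 00 00 00.
K' ⊕ ipad = 01 36 36 36 36 36; K' ⊕ opad = 6b 5c 5c 5c 5c 5c.
m1: inner = H(01 36 36 36 36 36 41) = 50; tag = H(6b 5c 5c 5c 5c 5c 50) = 87
m2: inner = H(01 36 36 36 36 36 74) = 83; tag = H(6b 5c 5c 5c 5c 5c 83) = ba ← matches
m3: inner = H(01 36 36 36 36 36 13) = 22; tag = H(6b 5c 5c 5c 5c 5c 22) = 59

2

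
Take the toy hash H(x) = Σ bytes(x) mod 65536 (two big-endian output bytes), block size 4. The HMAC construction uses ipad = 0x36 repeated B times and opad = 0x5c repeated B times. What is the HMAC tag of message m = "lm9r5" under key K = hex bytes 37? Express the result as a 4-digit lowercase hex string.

01dd

Key hex bytes 37 is 1 byte ≤ B = 4; zero-pad to 4 bytes: K' = 37 00 00 00.
K' ⊕ ipad = 01 36 36 36.  K' ⊕ opad = 6b 5c 5c 5c.
Inner input = (K'⊕ipad) ∥ m = 01 36 36 36 ∥ 6c 6d 39 72 35.
Inner hash: sum = 1+54+54+54+108+109+57+114+53 = 604 → 02 5c.
Outer input = (K'⊕opad) ∥ inner = 6b 5c 5c 5c ∥ 02 5c.
Outer hash (tag): sum = 107+92+92+92+2+92 = 477 → 01 dd.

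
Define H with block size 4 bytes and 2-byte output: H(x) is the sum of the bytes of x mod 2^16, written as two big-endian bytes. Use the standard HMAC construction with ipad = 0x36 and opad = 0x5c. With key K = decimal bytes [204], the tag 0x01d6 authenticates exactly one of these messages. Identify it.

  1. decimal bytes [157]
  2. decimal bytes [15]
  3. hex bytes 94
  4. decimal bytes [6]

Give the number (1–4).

3

Key decimal bytes [204] = cc is 1 byte ≤ B = 4; zero-pad to 4 bytes: K' = cc 00 00 00.
K' ⊕ ipad = fa 36 36 36; K' ⊕ opad = 90 5c 5c 5c.
m1: inner = H(fa 36 36 36 9d) = 02 39; tag = H(90 5c 5c 5c 02 39) = 01df
m2: inner = H(fa 36 36 36 0f) = 01 ab; tag = H(90 5c 5c 5c 01 ab) = 0250
m3: inner = H(fa 36 36 36 94) = 02 30; tag = H(90 5c 5c 5c 02 30) = 01d6 ← matches
m4: inner = H(fa 36 36 36 06) = 01 a2; tag = H(90 5c 5c 5c 01 a2) = 0247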